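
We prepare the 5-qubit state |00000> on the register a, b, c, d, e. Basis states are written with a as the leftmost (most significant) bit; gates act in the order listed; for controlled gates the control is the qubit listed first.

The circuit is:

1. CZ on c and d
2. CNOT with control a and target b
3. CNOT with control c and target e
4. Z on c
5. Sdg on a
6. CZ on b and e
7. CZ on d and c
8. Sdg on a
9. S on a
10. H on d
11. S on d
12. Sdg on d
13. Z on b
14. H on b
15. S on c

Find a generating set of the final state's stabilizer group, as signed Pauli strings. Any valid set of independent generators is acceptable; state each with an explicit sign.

One valid set of independent stabilizer generators is +IXIII, +IIIXI, +ZIIII, +IIZII, +IIIIZ (any independent generating set of the same group is equally correct).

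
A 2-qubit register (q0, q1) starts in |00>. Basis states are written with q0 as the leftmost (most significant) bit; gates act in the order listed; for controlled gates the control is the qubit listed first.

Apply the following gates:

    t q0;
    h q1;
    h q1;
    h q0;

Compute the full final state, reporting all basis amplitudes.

After the circuit, the state carries amplitude sqrt(2)/2 on |00>, 0 on |01>, sqrt(2)/2 on |10>, 0 on |11>. Key observation: steps 2-3 multiply out to the identity, so the circuit reduces to the remaining gates.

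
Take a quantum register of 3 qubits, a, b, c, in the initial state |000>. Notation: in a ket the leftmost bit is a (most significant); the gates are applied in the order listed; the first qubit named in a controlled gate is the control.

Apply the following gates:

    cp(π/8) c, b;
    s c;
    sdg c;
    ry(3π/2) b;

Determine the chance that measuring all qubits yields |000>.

A full measurement returns |000> with probability 1/2.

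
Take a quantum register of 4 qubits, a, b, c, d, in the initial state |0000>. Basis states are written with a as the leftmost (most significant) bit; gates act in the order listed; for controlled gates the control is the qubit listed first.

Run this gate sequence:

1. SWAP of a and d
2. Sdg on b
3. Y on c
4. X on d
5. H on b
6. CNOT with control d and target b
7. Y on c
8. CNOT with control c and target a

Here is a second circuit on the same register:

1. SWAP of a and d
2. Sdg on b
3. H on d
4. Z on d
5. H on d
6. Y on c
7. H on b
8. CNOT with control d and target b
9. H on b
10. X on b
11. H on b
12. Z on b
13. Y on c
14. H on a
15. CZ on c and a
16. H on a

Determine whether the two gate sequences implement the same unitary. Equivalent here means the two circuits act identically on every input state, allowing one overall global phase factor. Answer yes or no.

Yes — the two circuits implement the same unitary up to a global phase.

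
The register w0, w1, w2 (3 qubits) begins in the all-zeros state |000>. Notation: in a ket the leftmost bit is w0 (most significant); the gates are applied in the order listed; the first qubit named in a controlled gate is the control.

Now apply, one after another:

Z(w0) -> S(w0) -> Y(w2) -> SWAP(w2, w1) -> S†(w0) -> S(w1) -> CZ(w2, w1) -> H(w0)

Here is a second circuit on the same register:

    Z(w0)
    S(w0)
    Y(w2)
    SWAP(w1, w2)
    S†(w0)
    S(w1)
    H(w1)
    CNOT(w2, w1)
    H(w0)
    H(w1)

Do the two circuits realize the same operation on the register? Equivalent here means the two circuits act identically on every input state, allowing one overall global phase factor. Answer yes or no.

Yes, they are equivalent — the unitaries differ by at most a global phase.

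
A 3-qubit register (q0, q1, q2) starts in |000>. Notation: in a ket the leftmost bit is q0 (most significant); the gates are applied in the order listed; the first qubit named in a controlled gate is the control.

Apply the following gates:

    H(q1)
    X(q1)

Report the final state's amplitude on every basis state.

After the circuit, the state carries amplitude sqrt(2)/2 on |000>, sqrt(2)/2 on |010>, and 0 on every other basis state.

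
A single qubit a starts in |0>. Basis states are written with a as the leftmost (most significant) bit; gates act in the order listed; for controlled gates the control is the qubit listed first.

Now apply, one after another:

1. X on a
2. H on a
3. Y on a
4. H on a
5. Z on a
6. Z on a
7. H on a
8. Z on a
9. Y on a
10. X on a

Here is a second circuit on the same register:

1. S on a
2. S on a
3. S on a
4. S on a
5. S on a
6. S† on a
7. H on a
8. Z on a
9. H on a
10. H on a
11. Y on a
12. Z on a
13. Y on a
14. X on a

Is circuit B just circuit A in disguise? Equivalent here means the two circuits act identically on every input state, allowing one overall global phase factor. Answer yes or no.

Yes, they are equivalent — the unitaries differ by at most a global phase.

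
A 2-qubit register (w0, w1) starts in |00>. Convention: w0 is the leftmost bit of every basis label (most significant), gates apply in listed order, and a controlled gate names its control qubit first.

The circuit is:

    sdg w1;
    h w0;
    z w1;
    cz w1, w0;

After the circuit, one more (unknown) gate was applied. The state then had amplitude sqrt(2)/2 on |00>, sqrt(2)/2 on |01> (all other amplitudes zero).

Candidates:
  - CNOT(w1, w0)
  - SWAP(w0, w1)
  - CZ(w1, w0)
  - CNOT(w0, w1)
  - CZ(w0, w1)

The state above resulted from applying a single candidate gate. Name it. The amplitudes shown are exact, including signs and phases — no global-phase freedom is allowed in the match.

The unique candidate consistent with the amplitudes is SWAP(w0, w1).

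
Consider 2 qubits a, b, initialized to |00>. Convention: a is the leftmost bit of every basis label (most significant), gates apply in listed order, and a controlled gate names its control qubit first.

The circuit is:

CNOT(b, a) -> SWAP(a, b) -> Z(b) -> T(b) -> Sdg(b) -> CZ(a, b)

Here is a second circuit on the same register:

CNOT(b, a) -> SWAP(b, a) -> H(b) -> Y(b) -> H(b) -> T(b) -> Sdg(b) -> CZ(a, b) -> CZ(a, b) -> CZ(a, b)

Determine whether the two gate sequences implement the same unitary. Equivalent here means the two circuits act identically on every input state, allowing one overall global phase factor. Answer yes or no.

No, they are not equivalent — no single phase factor reconciles the two unitaries.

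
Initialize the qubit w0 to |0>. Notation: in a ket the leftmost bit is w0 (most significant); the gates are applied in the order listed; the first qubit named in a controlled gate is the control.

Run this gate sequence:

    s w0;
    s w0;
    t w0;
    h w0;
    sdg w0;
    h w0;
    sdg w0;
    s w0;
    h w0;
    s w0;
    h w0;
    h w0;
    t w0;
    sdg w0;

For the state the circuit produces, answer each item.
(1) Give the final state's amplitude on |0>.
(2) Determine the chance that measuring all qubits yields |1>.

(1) |0> carries amplitude sqrt(2)/2 in the final state. Key observation: gates 4-11 undo each other exactly, leaving only the rest of the circuit to track.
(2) Outcome |1> occurs with probability 1/2.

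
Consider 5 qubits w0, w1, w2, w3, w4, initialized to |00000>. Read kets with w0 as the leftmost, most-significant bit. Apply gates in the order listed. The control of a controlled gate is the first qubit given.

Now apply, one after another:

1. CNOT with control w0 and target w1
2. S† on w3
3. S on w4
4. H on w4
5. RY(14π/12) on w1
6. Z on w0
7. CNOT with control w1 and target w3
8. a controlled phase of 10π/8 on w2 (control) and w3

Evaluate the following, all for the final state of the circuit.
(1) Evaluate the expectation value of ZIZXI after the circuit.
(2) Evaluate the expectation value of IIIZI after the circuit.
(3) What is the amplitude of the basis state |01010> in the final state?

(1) The expectation value of ZIZXI is 0.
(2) The expectation value of IIIZI is -sqrt(3)/2.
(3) The amplitude on |01010> is 1/4 + sqrt(3)/4.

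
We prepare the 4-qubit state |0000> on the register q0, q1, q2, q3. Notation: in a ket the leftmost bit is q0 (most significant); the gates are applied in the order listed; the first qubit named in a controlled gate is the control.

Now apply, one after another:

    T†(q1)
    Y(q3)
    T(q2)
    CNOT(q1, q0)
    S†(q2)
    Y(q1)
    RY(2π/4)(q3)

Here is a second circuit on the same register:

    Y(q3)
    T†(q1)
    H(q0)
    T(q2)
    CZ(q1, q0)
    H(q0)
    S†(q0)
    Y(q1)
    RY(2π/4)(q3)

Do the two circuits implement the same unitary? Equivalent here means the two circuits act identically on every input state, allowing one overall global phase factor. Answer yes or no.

No, they are not equivalent — no single phase factor reconciles the two unitaries.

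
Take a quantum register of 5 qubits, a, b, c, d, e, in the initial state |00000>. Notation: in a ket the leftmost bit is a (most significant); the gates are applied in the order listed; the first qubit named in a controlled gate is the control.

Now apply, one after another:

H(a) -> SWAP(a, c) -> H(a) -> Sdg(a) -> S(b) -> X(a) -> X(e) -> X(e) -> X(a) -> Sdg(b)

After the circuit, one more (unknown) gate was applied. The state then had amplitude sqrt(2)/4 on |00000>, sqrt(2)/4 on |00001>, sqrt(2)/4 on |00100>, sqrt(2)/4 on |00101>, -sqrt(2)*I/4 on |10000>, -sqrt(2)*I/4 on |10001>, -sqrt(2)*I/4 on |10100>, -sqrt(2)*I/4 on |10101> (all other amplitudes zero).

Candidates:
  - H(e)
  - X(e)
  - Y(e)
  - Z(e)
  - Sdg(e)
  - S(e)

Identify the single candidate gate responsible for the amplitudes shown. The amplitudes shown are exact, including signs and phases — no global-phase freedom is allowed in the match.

The applied gate was H(e). Key observation: gates 5-10 undo each other exactly, leaving only the rest of the circuit to track.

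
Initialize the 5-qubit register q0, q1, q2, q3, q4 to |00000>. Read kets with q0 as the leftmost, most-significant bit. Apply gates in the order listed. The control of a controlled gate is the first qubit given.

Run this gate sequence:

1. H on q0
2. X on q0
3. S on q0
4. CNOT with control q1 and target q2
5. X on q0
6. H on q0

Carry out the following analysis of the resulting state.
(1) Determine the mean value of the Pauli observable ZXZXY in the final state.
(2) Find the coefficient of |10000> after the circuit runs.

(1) In the final state, ZXZXY has expectation 0.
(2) |10000> carries amplitude -1/2 + I/2 in the final state.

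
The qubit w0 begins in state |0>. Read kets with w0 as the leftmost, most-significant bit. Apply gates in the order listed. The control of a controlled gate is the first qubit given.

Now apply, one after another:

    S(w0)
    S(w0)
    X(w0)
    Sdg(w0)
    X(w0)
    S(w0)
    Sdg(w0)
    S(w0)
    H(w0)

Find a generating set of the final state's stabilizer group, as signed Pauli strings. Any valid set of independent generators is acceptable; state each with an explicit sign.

One valid set of independent stabilizer generators is +X (any independent generating set of the same group is equally correct).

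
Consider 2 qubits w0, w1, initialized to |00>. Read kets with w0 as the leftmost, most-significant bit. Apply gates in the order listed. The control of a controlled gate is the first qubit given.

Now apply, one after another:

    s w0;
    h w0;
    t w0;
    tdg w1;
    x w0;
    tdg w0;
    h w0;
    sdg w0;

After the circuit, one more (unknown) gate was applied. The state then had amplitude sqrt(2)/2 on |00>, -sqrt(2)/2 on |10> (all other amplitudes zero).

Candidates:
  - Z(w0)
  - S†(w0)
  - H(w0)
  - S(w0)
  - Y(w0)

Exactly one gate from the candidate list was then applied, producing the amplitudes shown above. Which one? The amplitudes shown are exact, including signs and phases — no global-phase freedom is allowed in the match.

It was Z(w0) that produced the state shown.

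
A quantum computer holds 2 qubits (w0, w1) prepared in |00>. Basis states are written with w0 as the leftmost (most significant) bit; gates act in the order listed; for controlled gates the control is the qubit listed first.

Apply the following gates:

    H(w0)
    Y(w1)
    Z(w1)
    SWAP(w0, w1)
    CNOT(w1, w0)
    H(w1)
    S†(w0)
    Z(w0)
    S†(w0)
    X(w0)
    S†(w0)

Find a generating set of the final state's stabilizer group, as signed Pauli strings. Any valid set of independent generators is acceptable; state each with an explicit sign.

The final state is stabilized by the group generated by -YZ, +ZX; other independent generating sets are equally valid.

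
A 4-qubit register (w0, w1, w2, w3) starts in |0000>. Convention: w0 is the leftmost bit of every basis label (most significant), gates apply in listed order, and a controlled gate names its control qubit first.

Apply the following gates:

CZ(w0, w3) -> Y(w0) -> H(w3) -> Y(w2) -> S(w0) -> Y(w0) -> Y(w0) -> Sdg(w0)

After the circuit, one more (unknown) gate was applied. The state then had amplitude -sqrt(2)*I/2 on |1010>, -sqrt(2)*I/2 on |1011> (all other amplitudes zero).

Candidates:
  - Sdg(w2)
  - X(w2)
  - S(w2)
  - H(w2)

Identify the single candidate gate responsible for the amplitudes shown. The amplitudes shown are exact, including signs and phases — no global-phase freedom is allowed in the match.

It was S(w2) that produced the state shown. Key observation: the block from step 5 through step 8 cancels to the identity and can be dropped.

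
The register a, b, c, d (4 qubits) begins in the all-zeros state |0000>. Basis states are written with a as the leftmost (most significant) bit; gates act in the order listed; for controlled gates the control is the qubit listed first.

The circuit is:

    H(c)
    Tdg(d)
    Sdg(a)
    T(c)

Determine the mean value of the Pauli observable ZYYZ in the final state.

In the final state, ZYYZ has expectation 0.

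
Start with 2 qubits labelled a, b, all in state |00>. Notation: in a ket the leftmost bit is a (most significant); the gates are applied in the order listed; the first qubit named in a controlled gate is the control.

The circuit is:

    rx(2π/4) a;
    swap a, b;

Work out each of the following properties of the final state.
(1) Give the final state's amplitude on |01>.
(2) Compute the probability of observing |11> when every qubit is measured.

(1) The amplitude on |01> is -sqrt(2)*I/2.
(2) The probability of measuring |11> is 0.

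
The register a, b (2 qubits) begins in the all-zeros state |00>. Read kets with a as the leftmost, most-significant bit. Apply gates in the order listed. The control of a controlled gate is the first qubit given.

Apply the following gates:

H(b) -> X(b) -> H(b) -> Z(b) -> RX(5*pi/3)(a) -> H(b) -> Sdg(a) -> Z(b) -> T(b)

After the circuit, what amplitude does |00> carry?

The amplitude on |00> is -sqrt(6)/4.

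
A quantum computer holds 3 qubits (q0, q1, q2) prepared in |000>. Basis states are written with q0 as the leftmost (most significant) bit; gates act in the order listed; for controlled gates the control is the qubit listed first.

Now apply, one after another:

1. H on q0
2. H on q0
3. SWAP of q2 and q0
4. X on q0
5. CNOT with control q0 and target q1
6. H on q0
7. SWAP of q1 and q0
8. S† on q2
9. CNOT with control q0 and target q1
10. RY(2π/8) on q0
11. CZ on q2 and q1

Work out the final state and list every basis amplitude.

The resulting statevector has amplitude sqrt(4 - 2*sqrt(2))/4 on |000>, 0 on |001>, -sqrt(4 - 2*sqrt(2))/4 on |010>, 0 on |011>, -sqrt(2*sqrt(2) + 4)/4 on |100>, 0 on |101>, sqrt(2*sqrt(2) + 4)/4 on |110>, 0 on |111>. Key observation: the block from step 1 through step 2 cancels to the identity and can be dropped.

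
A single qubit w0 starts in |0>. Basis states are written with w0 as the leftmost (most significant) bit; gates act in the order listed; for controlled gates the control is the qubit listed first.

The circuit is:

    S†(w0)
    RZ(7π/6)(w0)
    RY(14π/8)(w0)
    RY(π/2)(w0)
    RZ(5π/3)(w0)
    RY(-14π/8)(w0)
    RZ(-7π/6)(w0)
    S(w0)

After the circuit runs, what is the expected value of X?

The expectation value of X is -3*sqrt(2)/8 - 3/8.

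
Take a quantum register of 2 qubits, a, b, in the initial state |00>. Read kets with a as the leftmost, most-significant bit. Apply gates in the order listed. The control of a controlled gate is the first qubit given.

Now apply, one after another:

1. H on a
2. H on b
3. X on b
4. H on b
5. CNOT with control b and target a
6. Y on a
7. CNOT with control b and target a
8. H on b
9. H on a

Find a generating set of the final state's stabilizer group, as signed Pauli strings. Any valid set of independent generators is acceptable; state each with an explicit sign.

The stabilizer group can be generated by +IX, -ZI, among other valid generating sets.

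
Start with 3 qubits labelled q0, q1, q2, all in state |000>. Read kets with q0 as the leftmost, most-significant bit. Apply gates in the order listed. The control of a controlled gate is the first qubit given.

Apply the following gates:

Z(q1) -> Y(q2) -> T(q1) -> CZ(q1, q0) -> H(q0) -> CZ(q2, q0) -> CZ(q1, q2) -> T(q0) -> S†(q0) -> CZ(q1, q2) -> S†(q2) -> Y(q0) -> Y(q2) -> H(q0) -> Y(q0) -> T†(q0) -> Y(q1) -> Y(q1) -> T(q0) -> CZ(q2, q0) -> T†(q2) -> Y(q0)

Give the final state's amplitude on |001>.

The amplitude on |001> is 0.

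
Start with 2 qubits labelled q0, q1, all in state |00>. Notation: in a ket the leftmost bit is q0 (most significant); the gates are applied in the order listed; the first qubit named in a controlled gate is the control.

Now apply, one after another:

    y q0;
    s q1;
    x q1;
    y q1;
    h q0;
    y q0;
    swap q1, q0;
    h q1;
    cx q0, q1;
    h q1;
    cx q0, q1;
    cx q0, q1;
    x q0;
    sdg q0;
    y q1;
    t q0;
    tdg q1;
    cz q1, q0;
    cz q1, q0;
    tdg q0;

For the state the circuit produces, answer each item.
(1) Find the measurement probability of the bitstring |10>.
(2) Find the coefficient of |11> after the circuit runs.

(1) A full measurement returns |10> with probability 1/2.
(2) |11> carries amplitude sqrt(2)*exp(I*pi/4)/2 in the final state.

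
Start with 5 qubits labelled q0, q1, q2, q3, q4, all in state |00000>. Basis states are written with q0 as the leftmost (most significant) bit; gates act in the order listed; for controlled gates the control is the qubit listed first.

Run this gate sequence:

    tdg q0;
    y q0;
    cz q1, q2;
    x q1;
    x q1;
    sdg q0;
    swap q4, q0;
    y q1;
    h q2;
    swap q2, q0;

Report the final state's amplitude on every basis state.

After the circuit, the state carries amplitude sqrt(2)*I/2 on |01001>, sqrt(2)*I/2 on |11001>, and 0 on every other basis state.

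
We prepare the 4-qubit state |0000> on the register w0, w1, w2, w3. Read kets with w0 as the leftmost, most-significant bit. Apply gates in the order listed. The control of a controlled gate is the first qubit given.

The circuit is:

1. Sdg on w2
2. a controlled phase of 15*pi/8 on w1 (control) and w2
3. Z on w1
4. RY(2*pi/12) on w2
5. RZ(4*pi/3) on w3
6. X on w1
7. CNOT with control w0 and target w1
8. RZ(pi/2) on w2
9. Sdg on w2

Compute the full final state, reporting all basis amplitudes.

After the circuit, the state carries amplitude (-sqrt(6) - sqrt(2))*exp(I*pi/12)/4 on |0100>, (-sqrt(6) + sqrt(2))*exp(I*pi/12)/4 on |0110>, and 0 on every other basis state.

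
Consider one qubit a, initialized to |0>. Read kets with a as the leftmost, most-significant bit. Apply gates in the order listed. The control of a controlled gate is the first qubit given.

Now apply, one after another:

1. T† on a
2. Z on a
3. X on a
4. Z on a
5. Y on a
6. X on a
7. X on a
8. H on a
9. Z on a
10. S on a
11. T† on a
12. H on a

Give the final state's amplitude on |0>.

The final state's coefficient on |0> equals -exp(3*I*pi/4)/2 + I/2.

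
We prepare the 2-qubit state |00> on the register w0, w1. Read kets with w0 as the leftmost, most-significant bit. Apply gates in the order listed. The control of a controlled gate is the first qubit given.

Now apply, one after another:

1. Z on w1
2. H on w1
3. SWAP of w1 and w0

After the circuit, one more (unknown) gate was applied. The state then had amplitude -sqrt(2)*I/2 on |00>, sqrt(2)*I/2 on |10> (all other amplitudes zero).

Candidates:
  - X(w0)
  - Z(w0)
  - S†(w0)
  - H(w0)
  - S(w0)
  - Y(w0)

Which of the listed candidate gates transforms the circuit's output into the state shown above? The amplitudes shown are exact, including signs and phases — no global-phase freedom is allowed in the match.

The applied gate was Y(w0).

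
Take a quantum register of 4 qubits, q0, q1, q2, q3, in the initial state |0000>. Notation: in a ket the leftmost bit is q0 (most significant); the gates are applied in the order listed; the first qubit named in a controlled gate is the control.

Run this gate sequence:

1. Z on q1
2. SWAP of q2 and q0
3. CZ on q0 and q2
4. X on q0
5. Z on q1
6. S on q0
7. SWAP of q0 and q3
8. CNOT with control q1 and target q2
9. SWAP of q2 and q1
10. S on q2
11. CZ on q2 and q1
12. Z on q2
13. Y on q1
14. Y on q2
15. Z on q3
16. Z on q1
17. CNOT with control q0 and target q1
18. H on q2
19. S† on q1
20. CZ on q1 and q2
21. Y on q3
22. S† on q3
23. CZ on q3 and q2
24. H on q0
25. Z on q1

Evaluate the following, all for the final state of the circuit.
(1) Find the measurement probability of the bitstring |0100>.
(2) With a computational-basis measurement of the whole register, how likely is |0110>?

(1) A full measurement returns |0100> with probability 1/4.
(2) The probability of measuring |0110> is 1/4.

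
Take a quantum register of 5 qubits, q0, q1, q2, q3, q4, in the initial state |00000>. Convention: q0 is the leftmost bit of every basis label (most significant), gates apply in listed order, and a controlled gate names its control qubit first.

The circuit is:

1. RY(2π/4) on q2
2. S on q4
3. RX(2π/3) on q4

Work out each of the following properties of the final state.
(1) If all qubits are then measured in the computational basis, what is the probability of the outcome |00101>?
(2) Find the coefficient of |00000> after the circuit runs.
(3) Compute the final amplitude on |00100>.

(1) Outcome |00101> occurs with probability 3/8.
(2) The final state's coefficient on |00000> equals sqrt(2)/4.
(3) |00100> carries amplitude sqrt(2)/4 in the final state.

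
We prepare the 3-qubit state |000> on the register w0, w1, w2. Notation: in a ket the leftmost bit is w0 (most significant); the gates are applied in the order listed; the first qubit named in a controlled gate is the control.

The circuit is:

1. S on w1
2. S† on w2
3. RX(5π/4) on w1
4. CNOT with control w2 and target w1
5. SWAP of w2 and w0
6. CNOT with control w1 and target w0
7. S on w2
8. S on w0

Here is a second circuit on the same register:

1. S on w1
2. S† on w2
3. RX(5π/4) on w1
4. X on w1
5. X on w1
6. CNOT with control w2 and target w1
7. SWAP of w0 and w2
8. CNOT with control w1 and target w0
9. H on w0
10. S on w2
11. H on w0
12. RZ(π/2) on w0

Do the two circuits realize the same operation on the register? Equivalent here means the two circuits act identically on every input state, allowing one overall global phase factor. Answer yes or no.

Yes, they are equivalent — the unitaries differ by at most a global phase.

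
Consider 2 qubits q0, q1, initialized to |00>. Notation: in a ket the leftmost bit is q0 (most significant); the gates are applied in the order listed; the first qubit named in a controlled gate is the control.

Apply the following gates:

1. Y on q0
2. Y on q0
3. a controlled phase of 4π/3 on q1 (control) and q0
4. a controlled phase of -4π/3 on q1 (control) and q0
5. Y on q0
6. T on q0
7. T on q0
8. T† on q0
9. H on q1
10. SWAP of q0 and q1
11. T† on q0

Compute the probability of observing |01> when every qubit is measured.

A full measurement returns |01> with probability 1/2. Key observation: gates 2-5 undo each other exactly, leaving only the rest of the circuit to track.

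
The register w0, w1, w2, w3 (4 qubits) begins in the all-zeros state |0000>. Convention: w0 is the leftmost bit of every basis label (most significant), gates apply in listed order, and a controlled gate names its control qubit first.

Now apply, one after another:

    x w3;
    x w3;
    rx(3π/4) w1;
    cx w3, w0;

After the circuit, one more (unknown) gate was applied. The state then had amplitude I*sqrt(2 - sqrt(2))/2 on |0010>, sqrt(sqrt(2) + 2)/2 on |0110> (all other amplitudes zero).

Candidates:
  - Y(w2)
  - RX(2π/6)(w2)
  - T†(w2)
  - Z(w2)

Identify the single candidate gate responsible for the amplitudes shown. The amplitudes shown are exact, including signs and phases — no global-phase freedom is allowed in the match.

The applied gate was Y(w2). Key observation: steps 1-2 multiply out to the identity, so the circuit reduces to the remaining gates.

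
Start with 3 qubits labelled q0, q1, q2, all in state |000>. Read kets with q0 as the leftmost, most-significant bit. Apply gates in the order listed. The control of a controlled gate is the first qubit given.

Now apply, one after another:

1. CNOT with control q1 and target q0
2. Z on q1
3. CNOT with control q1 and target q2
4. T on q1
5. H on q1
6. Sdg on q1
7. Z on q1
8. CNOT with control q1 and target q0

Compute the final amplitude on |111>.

|111> carries amplitude 0 in the final state.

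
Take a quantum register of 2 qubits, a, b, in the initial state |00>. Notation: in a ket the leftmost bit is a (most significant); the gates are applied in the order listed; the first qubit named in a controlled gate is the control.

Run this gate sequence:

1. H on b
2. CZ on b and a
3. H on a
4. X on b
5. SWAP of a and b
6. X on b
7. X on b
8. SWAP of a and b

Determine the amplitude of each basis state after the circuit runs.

The final amplitudes are 1/2 on |00>, 1/2 on |01>, 1/2 on |10>, 1/2 on |11>. Key observation: steps 5-8 multiply out to the identity, so the circuit reduces to the remaining gates.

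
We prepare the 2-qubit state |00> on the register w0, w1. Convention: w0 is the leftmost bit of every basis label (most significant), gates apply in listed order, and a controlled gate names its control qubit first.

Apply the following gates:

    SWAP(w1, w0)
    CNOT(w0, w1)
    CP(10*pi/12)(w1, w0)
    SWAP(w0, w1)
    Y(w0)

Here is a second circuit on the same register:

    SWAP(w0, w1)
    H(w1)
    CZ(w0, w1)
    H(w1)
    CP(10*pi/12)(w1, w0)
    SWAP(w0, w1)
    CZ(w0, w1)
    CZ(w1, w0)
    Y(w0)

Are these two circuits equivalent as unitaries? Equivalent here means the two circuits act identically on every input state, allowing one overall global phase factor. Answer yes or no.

Yes, they are equivalent — the unitaries differ by at most a global phase.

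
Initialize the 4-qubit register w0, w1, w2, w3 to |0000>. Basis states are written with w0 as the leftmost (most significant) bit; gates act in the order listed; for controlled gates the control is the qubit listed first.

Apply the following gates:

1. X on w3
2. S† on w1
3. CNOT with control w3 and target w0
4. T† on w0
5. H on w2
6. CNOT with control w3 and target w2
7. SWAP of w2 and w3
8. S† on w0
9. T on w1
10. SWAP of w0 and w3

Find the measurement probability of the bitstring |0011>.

The probability of measuring |0011> is 1/2.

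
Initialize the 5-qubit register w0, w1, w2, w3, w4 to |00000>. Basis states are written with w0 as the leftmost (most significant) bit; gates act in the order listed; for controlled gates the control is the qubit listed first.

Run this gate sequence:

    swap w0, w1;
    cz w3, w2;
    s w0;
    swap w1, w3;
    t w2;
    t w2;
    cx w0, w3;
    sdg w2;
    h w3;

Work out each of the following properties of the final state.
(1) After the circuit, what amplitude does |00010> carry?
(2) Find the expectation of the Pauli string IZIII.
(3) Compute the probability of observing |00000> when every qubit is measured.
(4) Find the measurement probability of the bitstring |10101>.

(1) The amplitude on |00010> is sqrt(2)/2.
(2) The observable IZIII averages to 1.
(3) The probability of measuring |00000> is 1/2.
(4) Outcome |10101> occurs with probability 0.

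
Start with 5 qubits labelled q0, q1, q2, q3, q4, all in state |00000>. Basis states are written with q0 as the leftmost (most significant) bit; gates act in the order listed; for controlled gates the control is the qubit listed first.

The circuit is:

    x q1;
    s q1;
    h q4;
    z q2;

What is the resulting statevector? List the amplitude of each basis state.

The final amplitudes are sqrt(2)*I/2 on |01000>, sqrt(2)*I/2 on |01001>, and 0 on every other basis state.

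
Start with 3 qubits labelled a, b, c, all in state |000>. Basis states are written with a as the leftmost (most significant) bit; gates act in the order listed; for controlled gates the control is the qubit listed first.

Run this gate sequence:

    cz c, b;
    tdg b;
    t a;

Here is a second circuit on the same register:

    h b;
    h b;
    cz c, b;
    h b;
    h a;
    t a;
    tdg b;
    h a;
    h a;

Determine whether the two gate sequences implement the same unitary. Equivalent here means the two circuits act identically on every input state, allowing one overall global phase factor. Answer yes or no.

No: there is an input state on which the two circuits produce genuinely different outputs (not merely differing by a phase).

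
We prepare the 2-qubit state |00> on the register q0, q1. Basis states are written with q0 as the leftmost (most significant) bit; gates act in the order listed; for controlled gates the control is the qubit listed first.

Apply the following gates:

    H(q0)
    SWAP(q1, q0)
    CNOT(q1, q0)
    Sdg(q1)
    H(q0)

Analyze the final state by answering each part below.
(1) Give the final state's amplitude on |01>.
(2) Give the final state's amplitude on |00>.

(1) |01> carries amplitude -I/2 in the final state.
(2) The amplitude on |00> is 1/2.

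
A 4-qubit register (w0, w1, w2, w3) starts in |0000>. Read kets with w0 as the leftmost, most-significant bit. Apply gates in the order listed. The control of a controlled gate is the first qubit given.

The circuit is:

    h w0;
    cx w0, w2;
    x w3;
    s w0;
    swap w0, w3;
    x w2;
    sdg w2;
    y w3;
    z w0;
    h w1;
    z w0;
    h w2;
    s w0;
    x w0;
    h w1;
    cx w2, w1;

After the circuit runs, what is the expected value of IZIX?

In the final state, IZIX has expectation 1.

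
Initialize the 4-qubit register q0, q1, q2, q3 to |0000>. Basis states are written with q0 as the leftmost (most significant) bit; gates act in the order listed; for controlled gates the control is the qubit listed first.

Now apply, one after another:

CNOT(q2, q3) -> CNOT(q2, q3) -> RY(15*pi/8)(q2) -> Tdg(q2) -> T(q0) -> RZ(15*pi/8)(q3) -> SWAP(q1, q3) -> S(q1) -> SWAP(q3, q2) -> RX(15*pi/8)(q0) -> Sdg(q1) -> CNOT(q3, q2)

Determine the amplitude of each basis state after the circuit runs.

After the circuit, the state carries amplitude (-2 - sqrt(sqrt(2) + 2))*exp(I*pi/16)/4 on |0000>, -sqrt(2 - sqrt(2))*exp(13*I*pi/16)/4 on |0011>, -sqrt(2 - sqrt(2))*exp(9*I*pi/16)/4 on |1000>, (2 - sqrt(sqrt(2) + 2))*exp(5*I*pi/16)/4 on |1011>, and 0 on every other basis state.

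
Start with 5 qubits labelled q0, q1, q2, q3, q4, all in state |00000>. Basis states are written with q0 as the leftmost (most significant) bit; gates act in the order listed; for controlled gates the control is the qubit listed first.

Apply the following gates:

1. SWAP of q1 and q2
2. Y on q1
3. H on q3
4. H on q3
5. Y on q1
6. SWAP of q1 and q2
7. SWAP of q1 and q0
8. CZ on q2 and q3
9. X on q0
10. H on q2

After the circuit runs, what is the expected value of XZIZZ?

In the final state, XZIZZ has expectation 0. Key observation: gates 1-6 undo each other exactly, leaving only the rest of the circuit to track.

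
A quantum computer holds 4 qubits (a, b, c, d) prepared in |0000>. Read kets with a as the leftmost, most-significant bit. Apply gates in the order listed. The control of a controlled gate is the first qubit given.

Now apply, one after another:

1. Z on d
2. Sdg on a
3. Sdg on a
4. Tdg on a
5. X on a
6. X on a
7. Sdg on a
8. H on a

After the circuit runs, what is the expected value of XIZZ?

The observable XIZZ averages to 1.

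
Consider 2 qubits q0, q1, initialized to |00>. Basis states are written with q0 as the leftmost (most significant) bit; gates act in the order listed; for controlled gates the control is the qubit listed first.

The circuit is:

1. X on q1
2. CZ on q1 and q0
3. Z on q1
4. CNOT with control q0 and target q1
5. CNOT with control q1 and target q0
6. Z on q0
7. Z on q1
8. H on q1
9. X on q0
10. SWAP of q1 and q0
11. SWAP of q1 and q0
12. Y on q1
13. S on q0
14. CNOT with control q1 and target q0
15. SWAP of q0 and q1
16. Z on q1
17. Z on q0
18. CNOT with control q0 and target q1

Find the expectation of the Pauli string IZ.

In the final state, IZ has expectation 1.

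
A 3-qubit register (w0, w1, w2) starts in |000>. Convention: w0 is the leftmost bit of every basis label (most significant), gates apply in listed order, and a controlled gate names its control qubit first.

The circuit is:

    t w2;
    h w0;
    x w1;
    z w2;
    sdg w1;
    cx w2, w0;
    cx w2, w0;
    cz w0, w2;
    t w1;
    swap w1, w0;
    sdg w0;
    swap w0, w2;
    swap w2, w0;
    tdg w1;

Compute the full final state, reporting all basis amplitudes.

After the circuit, the state carries amplitude -sqrt(2)*exp(I*pi/4)/2 on |100>, -sqrt(2)/2 on |110>, and 0 on every other basis state. Key observation: the block from step 6 through step 7 cancels to the identity and can be dropped.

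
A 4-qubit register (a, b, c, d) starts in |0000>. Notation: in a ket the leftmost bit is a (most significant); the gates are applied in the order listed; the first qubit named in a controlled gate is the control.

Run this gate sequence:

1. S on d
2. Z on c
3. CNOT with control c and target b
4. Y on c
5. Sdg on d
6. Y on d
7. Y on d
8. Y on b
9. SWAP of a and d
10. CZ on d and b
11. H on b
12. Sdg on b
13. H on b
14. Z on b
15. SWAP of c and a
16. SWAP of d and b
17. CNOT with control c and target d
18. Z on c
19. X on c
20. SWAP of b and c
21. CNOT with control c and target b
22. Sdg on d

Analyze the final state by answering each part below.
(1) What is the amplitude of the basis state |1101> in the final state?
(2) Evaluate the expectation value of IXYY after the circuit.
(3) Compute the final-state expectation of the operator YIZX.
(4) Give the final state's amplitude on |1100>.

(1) |1101> carries amplitude -1/2 - I/2 in the final state.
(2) In the final state, IXYY has expectation 0.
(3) The expectation value of YIZX is 0.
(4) The amplitude on |1100> is -1/2 - I/2.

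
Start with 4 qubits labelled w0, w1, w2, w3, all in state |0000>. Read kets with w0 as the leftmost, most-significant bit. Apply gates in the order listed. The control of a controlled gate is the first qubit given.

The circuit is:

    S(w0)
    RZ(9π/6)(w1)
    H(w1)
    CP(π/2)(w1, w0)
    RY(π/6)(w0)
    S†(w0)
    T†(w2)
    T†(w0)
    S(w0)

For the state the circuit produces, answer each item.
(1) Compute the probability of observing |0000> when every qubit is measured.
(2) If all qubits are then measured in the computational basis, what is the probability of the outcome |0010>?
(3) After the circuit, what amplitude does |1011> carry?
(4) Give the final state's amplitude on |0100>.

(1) The probability of measuring |0000> is sqrt(3)/8 + 1/4.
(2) The probability of measuring |0010> is 0.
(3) The final state's coefficient on |1011> equals 0.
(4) The final state's coefficient on |0100> equals (-sqrt(3) - 1)*exp(I*pi/4)/4.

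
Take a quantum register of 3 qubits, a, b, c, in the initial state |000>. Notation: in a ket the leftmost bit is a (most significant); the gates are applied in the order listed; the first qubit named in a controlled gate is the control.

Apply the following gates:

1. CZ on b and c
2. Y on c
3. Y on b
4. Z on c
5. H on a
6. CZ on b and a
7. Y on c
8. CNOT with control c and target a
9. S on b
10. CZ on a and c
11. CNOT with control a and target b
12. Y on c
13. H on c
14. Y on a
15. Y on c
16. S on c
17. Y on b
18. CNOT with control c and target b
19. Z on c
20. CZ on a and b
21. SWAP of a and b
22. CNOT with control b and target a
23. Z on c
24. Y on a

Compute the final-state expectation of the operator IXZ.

The expectation value of IXZ is -1.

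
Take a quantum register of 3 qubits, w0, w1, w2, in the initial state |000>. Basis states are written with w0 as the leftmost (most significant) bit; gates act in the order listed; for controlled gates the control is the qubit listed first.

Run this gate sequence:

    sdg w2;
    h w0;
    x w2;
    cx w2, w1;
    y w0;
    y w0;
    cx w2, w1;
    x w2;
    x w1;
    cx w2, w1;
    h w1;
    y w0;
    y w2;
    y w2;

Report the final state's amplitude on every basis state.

The resulting statevector has amplitude -I/2 on |000>, 0 on |001>, I/2 on |010>, 0 on |011>, I/2 on |100>, 0 on |101>, -I/2 on |110>, 0 on |111>. Key observation: steps 3-8 multiply out to the identity, so the circuit reduces to the remaining gates.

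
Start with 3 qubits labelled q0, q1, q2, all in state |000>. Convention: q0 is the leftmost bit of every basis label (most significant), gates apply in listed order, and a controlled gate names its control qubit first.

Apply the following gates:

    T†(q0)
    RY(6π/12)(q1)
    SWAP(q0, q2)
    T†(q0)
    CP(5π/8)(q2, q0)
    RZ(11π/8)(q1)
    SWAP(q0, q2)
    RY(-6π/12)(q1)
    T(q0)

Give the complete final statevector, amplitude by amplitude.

The resulting statevector has amplitude (-1 + exp(3*I*pi/8))*exp(5*I*pi/16)/2 on |000>, (1 + exp(3*I*pi/8))*exp(5*I*pi/16)/2 on |010>, and 0 on every other basis state.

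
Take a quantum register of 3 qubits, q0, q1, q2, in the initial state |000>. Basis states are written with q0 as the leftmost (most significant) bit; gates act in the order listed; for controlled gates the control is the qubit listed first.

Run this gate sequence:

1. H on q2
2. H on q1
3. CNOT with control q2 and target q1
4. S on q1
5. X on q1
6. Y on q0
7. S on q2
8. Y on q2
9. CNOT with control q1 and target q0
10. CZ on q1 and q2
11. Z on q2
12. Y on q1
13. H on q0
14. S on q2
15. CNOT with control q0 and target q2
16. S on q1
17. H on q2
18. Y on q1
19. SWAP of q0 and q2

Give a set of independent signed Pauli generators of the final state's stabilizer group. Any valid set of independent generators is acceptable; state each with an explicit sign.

One valid set of independent stabilizer generators is -XXI, -IIX, +ZZI (any independent generating set of the same group is equally correct).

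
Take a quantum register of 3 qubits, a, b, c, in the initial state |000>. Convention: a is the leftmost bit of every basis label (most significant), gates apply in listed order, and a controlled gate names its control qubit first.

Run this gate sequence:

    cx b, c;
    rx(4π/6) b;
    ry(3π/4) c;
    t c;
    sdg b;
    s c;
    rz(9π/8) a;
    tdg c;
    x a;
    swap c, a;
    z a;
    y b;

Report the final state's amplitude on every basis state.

The final amplitudes are 0 on |000>, -sqrt(6 - 3*sqrt(2))*exp(15*I*pi/16)/4 on |001>, 0 on |010>, -sqrt(2 - sqrt(2))*exp(15*I*pi/16)/4 on |011>, 0 on |100>, -sqrt(3*sqrt(2) + 6)*exp(7*I*pi/16)/4 on |101>, 0 on |110>, -sqrt(sqrt(2) + 2)*exp(7*I*pi/16)/4 on |111>.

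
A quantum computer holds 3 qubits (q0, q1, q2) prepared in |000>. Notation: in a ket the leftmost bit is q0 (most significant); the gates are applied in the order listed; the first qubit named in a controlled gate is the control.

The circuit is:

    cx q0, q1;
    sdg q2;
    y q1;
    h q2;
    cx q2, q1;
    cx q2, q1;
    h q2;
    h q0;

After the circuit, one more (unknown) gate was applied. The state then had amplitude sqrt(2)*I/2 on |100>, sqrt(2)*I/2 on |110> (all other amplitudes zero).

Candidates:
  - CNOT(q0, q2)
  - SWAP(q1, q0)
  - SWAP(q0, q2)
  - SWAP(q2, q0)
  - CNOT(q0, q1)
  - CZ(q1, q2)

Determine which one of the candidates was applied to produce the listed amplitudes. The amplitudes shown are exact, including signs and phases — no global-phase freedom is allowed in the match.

The unique candidate consistent with the amplitudes is SWAP(q1, q0). Key observation: gates 4-7 undo each other exactly, leaving only the rest of the circuit to track.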